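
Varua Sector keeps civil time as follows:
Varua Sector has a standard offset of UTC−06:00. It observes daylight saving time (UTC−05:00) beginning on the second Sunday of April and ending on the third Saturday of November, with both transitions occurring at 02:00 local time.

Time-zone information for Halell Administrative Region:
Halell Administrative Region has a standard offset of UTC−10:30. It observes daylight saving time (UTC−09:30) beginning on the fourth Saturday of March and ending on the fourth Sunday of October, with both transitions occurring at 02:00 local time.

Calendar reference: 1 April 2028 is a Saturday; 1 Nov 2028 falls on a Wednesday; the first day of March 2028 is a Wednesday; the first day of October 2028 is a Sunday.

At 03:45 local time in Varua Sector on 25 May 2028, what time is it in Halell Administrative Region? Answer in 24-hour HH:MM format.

23:15

1 April 2028 is a Saturday, so the first Sunday is April 2 and the second is April 9.
1 November 2028 is a Wednesday, so the first Saturday is November 4 and the third is November 18.
25 May 2028 lies within the daylight-saving period (9 April – 18 November), so Varua Sector is on daylight time, UTC−05:00.
03:45 Varua Sector + 5h = 08:45 UTC.
1 March 2028 is a Wednesday, so the first Saturday is March 4 and the fourth is March 25.
1 October 2028 is a Sunday, so the first Sunday is October 1 and the fourth is October 22.
At the standard offset (UTC−10:30), 08:45 UTC − 10h30m = 22:15 Halell Administrative Region standard time (rolling into the previous day, 24 May 2028).
The standard-time date in Halell Administrative Region, 24 May 2028, lies within the daylight-saving period (25 March – 22 October), so Halell Administrative Region is on daylight time, UTC−09:30.
08:45 UTC − 9h30m = 23:15 Halell Administrative Region (rolling into the previous day, 24 May 2028).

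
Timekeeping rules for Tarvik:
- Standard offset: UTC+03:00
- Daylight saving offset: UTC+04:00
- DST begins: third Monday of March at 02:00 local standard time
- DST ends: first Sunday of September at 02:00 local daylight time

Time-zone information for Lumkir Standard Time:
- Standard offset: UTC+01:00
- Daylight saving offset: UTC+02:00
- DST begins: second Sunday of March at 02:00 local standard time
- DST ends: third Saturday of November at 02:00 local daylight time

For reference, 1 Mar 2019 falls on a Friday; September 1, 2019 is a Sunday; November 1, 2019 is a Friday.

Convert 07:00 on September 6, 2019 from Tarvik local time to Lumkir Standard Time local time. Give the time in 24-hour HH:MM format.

1 March 2019 is a Friday, so the first Monday is March 4 and the third is March 18.
1 September 2019 is a Sunday, so the first Sunday is September 1.
September 6, 2019 does not fall between 18 March and 1 September, so daylight saving is not in effect and Tarvik is at UTC+03:00.
07:00 Tarvik − 3h = 04:00 UTC.
1 March 2019 is a Friday, so the first Sunday is March 3 and the second is March 10.
1 November 2019 is a Friday, so the first Saturday is November 2 and the third is November 16.
At the standard offset (UTC+01:00), 04:00 UTC + 1h = 05:00 Lumkir Standard Time standard time.
The standard-time date in Lumkir Standard Time, September 6, 2019, falls between 10 March and 16 November, so daylight saving is in effect and Lumkir Standard Time is at UTC+02:00.
04:00 UTC + 2h = 06:00 Lumkir Standard Time.

06:00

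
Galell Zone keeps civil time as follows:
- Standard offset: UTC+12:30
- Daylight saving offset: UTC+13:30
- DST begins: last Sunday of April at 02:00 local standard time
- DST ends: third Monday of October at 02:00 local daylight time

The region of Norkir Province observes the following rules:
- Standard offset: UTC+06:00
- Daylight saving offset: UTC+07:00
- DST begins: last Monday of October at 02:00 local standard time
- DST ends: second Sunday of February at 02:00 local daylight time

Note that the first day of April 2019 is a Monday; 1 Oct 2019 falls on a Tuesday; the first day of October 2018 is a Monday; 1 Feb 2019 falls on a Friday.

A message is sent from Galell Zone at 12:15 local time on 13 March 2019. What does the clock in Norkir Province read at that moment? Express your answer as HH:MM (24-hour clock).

1 April 2019 is a Monday, so Sundays fall on 7, 14, 21, 28; the last is April 28.
1 October 2019 is a Tuesday, so the first Monday is October 7 and the third is October 21.
Daylight saving runs 28 April – 21 October; 13 March 2019 is outside that window, so Galell Zone is on standard time at UTC+12:30.
12:15 Galell Zone − 12h30m = 23:45 UTC (rolling into the previous day, 12 March 2019).
1 October 2018 is a Monday, so Mondays fall on 1, 8, 15, 22, 29; the last is October 29.
1 February 2019 is a Friday, so the first Sunday is February 3 and the second is February 10.
At the standard offset (UTC+06:00), 23:45 UTC + 6h = 05:45 Norkir Province standard time (rolling into the next day, 13 March 2019).
Daylight saving runs 29 October 2018 – 10 February 2019; the standard-time date in Norkir Province, 13 March 2019, is outside that window, so Norkir Province is on standard time at UTC+06:00.
23:45 UTC + 6h = 05:45 Norkir Province (rolling into the next day, 13 March 2019).

05:45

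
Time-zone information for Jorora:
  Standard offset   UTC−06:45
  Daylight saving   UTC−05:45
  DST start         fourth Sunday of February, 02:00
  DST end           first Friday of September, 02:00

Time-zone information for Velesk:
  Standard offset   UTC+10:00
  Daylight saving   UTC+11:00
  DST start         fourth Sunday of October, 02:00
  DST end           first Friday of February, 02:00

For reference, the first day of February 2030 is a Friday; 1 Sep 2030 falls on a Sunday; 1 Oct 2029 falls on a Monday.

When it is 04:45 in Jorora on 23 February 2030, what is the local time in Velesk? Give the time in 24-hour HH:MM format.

1 February 2030 is a Friday, so the first Sunday is February 3 and the fourth is February 24.
1 September 2030 is a Sunday, so the first Friday is September 6.
Daylight saving runs 24 February – 6 September; 23 February 2030 is outside that window, so Jorora is on standard time at UTC−06:45.
04:45 Jorora + 6h45m = 11:30 UTC.
1 October 2029 is a Monday, so the first Sunday is October 7 and the fourth is October 28.
1 February 2030 is a Friday, so the first Friday is February 1.
At the standard offset (UTC+10:00), 11:30 UTC + 10h = 21:30 Velesk standard time.
Daylight saving runs 28 October 2029 – 1 February 2030; the standard-time date in Velesk, 23 February 2030, is outside that window, so Velesk is on standard time at UTC+10:00.
11:30 UTC + 10h = 21:30 Velesk.

21:30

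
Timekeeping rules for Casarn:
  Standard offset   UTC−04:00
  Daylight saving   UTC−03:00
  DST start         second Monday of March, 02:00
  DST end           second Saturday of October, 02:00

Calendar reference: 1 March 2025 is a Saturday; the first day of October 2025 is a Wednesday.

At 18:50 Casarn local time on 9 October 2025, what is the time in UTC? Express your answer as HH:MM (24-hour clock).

21:50

1 March 2025 is a Saturday, so the first Monday is March 3 and the second is March 10.
1 October 2025 is a Wednesday, so the first Saturday is October 4 and the second is October 11.
9 October 2025 lies within the daylight-saving period (10 March – 11 October), so Casarn is on daylight time, UTC−03:00.
18:50 local + 3h = 21:50 UTC.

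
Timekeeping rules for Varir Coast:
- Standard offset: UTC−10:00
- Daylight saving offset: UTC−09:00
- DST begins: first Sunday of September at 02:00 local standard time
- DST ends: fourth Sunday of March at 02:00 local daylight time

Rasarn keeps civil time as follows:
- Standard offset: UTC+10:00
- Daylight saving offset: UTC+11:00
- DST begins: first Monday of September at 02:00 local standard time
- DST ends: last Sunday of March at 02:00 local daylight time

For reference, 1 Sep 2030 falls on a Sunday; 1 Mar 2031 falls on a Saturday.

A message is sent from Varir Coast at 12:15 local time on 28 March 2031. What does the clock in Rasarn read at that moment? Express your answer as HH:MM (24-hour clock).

1 September 2030 is a Sunday, so the first Sunday is September 1.
1 March 2031 is a Saturday, so the first Sunday is March 2 and the fourth is March 23.
28 March 2031 is outside the daylight-saving period (1 September 2030 – 23 March 2031), so Varir Coast is on standard time, UTC−10:00.
12:15 Varir Coast + 10h = 22:15 UTC.
1 September 2030 is a Sunday, so the first Monday is September 2.
1 March 2031 is a Saturday, so Sundays fall on 2, 9, 16, 23, 30; the last is March 30.
At the standard offset (UTC+10:00), 22:15 UTC + 10h = 08:15 Rasarn standard time (rolling into the next day, 29 March 2031).
The standard-time date in Rasarn, 29 March 2031, falls between 2 September 2030 and 30 March 2031, so daylight saving is in effect and Rasarn is at UTC+11:00.
22:15 UTC + 11h = 09:15 Rasarn (rolling into the next day, 29 March 2031).

09:15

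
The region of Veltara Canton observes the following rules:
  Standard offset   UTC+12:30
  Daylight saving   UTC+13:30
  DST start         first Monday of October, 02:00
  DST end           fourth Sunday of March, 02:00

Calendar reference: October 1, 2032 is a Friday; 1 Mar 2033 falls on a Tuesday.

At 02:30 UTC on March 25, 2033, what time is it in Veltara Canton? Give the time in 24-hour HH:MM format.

16:00

1 October 2032 is a Friday, so the first Monday is October 4.
1 March 2033 is a Tuesday, so the first Sunday is March 6 and the fourth is March 27.
At the standard offset (UTC+12:30), 02:30 UTC + 12h30m = 15:00 Veltara Canton standard time.
The standard-time date in Veltara Canton, March 25, 2033, lies within the daylight-saving period (4 October 2032 – 27 March 2033), so Veltara Canton is on daylight time, UTC+13:30.
02:30 UTC + 13h30m = 16:00 local.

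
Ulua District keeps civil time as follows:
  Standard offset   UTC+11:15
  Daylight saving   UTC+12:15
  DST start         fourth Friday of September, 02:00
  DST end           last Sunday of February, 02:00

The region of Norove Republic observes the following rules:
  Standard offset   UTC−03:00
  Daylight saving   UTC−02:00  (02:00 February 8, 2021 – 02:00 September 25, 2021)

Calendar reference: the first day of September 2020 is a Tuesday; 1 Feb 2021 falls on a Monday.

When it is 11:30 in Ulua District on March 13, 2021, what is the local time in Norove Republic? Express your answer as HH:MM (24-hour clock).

1 September 2020 is a Tuesday, so the first Friday is September 4 and the fourth is September 25.
1 February 2021 is a Monday, so Sundays fall on 7, 14, 21, 28; the last is February 28.
Daylight saving runs 25 September 2020 – 28 February 2021; March 13, 2021 is outside that window, so Ulua District is on standard time at UTC+11:15.
11:30 Ulua District − 11h15m = 00:15 UTC.
At the standard offset (UTC−03:00), 00:15 UTC − 3h = 21:15 Norove Republic standard time (rolling into the previous day, 12 March 2021).
The standard-time date in Norove Republic, March 12, 2021, lies within the daylight-saving period (8 February – 25 September), so Norove Republic is on daylight time, UTC−02:00.
00:15 UTC − 2h = 22:15 Norove Republic (rolling into the previous day, 12 March 2021).

22:15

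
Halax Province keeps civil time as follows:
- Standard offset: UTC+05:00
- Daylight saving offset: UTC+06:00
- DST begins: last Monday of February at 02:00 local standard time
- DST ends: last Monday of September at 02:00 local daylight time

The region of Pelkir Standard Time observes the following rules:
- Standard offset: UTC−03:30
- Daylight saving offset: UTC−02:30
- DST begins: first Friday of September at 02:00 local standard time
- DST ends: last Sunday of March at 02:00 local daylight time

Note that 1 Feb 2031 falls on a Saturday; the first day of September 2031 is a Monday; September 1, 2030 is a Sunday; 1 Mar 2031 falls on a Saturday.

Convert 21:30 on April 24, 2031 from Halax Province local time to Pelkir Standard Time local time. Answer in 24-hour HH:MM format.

1 February 2031 is a Saturday, so Mondays fall on 3, 10, 17, 24; the last is February 24.
1 September 2031 is a Monday, so Mondays fall on 1, 8, 15, 22, 29; the last is September 29.
April 24, 2031 lies within the daylight-saving period (24 February – 29 September), so Halax Province is on daylight time, UTC+06:00.
21:30 Halax Province − 6h = 15:30 UTC.
1 September 2030 is a Sunday, so the first Friday is September 6.
1 March 2031 is a Saturday, so Sundays fall on 2, 9, 16, 23, 30; the last is March 30.
At the standard offset (UTC−03:30), 15:30 UTC − 3h30m = 12:00 Pelkir Standard Time standard time.
The standard-time date in Pelkir Standard Time, April 24, 2031, is outside the daylight-saving period (6 September 2030 – 30 March 2031), so Pelkir Standard Time is on standard time, UTC−03:30.
15:30 UTC − 3h30m = 12:00 Pelkir Standard Time.

12:00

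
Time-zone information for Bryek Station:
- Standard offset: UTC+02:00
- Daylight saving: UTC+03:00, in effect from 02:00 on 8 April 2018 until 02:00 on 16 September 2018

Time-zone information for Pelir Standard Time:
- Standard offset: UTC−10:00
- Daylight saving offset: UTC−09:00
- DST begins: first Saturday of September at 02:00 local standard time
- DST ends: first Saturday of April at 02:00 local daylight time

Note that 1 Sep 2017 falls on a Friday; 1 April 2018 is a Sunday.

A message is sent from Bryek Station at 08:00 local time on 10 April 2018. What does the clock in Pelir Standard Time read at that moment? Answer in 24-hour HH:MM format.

19:00

Daylight saving runs 8 April – 16 September; 10 April 2018 is inside that window, so Bryek Station is at UTC+03:00.
08:00 Bryek Station − 3h = 05:00 UTC.
1 September 2017 is a Friday, so the first Saturday is September 2.
1 April 2018 is a Sunday, so the first Saturday is April 7.
At the standard offset (UTC−10:00), 05:00 UTC − 10h = 19:00 Pelir Standard Time standard time (rolling into the previous day, 9 April 2018).
The standard-time date in Pelir Standard Time, 9 April 2018, does not fall between 2 September 2017 and 7 April 2018, so daylight saving is not in effect and Pelir Standard Time is at UTC−10:00.
05:00 UTC − 10h = 19:00 Pelir Standard Time (rolling into the previous day, 9 April 2018).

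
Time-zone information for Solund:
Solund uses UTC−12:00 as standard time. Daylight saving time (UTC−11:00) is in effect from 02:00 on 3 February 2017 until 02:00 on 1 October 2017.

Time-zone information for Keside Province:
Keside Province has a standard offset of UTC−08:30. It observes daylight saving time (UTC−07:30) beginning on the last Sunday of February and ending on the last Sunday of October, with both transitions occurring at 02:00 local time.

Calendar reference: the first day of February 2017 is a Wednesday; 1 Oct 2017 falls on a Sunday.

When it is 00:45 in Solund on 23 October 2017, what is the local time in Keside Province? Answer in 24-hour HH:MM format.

05:15

23 October 2017 is outside the daylight-saving period (3 February – 1 October), so Solund is on standard time, UTC−12:00.
00:45 Solund + 12h = 12:45 UTC.
1 February 2017 is a Wednesday, so Sundays fall on 5, 12, 19, 26; the last is February 26.
1 October 2017 is a Sunday, so Sundays fall on 1, 8, 15, 22, 29; the last is October 29.
At the standard offset (UTC−08:30), 12:45 UTC − 8h30m = 04:15 Keside Province standard time.
The standard-time date in Keside Province, 23 October 2017, falls between 26 February and 29 October, so daylight saving is in effect and Keside Province is at UTC−07:30.
12:45 UTC − 7h30m = 05:15 Keside Province.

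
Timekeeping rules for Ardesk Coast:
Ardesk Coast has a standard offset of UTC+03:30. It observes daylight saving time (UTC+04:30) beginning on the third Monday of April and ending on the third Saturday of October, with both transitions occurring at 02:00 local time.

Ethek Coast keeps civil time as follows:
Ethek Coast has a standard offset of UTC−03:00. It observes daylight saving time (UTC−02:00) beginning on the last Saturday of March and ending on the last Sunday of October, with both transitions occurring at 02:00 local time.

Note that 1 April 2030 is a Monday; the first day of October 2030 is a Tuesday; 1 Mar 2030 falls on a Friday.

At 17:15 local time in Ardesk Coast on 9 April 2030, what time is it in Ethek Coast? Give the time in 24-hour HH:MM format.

11:45

1 April 2030 is a Monday, so the first Monday is April 1 and the third is April 15.
1 October 2030 is a Tuesday, so the first Saturday is October 5 and the third is October 19.
9 April 2030 does not fall between 15 April and 19 October, so daylight saving is not in effect and Ardesk Coast is at UTC+03:30.
17:15 Ardesk Coast − 3h30m = 13:45 UTC.
1 March 2030 is a Friday, so Saturdays fall on 2, 9, 16, 23, 30; the last is March 30.
1 October 2030 is a Tuesday, so Sundays fall on 6, 13, 20, 27; the last is October 27.
At the standard offset (UTC−03:00), 13:45 UTC − 3h = 10:45 Ethek Coast standard time.
Daylight saving runs 30 March – 27 October; the standard-time date in Ethek Coast, 9 April 2030, is inside that window, so Ethek Coast is at UTC−02:00.
13:45 UTC − 2h = 11:45 Ethek Coast.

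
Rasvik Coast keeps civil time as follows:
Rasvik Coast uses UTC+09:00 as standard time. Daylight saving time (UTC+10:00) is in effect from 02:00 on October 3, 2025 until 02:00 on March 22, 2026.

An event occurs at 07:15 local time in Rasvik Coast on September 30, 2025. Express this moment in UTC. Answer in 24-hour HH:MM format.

September 30, 2025 is outside the daylight-saving period (3 October 2025 – 22 March 2026), so Rasvik Coast is on standard time, UTC+09:00.
07:15 local − 9h = 22:15 UTC (rolling into the previous day, 29 September 2025).

22:15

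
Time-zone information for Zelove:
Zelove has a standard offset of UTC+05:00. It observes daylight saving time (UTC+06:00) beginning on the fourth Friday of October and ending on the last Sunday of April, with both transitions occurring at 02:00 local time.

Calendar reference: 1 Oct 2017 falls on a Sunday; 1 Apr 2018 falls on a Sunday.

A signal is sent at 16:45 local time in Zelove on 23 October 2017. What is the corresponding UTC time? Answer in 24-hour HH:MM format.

11:45

1 October 2017 is a Sunday, so the first Friday is October 6 and the fourth is October 27.
1 April 2018 is a Sunday, so Sundays fall on 1, 8, 15, 22, 29; the last is April 29.
23 October 2017 does not fall between 27 October 2017 and 29 April 2018, so daylight saving is not in effect and Zelove is at UTC+05:00.
16:45 local − 5h = 11:45 UTC.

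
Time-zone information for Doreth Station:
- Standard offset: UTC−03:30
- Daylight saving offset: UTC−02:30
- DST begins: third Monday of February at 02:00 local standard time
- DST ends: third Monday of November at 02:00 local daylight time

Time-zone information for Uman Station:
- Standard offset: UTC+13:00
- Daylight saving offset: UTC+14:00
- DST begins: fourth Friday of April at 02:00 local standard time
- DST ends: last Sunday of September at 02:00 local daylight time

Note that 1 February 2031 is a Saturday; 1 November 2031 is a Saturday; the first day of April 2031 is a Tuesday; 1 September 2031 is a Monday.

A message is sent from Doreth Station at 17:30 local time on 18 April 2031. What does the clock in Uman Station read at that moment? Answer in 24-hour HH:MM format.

1 February 2031 is a Saturday, so the first Monday is February 3 and the third is February 17.
1 November 2031 is a Saturday, so the first Monday is November 3 and the third is November 17.
18 April 2031 lies within the daylight-saving period (17 February – 17 November), so Doreth Station is on daylight time, UTC−02:30.
17:30 Doreth Station + 2h30m = 20:00 UTC.
1 April 2031 is a Tuesday, so the first Friday is April 4 and the fourth is April 25.
1 September 2031 is a Monday, so Sundays fall on 7, 14, 21, 28; the last is September 28.
At the standard offset (UTC+13:00), 20:00 UTC + 13h = 09:00 Uman Station standard time (rolling into the next day, 19 April 2031).
The standard-time date in Uman Station, 19 April 2031, does not fall between 25 April and 28 September, so daylight saving is not in effect and Uman Station is at UTC+13:00.
20:00 UTC + 13h = 09:00 Uman Station (rolling into the next day, 19 April 2031).

09:00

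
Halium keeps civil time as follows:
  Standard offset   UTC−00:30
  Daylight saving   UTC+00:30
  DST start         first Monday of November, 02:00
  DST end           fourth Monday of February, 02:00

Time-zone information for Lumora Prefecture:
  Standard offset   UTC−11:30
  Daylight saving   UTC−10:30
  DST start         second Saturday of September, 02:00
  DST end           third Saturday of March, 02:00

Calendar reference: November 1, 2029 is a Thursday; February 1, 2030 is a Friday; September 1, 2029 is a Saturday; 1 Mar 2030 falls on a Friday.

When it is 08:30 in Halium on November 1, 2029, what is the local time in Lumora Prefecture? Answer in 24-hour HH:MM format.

22:30

1 November 2029 is a Thursday, so the first Monday is November 5.
1 February 2030 is a Friday, so the first Monday is February 4 and the fourth is February 25.
Daylight saving runs 5 November 2029 – 25 February 2030; November 1, 2029 is outside that window, so Halium is on standard time at UTC−00:30.
08:30 Halium + 0h30m = 09:00 UTC.
1 September 2029 is a Saturday, so the first Saturday is September 1 and the second is September 8.
1 March 2030 is a Friday, so the first Saturday is March 2 and the third is March 16.
At the standard offset (UTC−11:30), 09:00 UTC − 11h30m = 21:30 Lumora Prefecture standard time (rolling into the previous day, 31 October 2029).
The standard-time date in Lumora Prefecture, October 31, 2029, lies within the daylight-saving period (8 September 2029 – 16 March 2030), so Lumora Prefecture is on daylight time, UTC−10:30.
09:00 UTC − 10h30m = 22:30 Lumora Prefecture (rolling into the previous day, 31 October 2029).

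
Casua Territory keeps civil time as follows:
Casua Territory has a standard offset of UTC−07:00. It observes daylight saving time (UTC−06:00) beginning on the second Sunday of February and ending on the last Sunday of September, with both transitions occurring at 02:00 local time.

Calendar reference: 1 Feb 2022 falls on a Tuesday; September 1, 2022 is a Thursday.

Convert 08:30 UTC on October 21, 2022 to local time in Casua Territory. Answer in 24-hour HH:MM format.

01:30

1 February 2022 is a Tuesday, so the first Sunday is February 6 and the second is February 13.
1 September 2022 is a Thursday, so Sundays fall on 4, 11, 18, 25; the last is September 25.
At the standard offset (UTC−07:00), 08:30 UTC − 7h = 01:30 Casua Territory standard time.
The standard-time date in Casua Territory, October 21, 2022, does not fall between 13 February and 25 September, so daylight saving is not in effect and Casua Territory is at UTC−07:00.
08:30 UTC − 7h = 01:30 local.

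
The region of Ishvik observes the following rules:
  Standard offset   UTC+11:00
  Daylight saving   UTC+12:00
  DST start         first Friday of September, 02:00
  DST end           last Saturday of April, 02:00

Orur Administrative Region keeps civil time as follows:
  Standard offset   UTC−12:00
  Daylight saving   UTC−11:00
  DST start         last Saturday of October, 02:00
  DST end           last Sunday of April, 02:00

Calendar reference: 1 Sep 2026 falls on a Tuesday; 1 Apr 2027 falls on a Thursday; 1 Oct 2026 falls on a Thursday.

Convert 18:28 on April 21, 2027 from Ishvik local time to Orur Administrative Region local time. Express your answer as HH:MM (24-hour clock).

19:28

1 September 2026 is a Tuesday, so the first Friday is September 4.
1 April 2027 is a Thursday, so Saturdays fall on 3, 10, 17, 24; the last is April 24.
Daylight saving runs 4 September 2026 – 24 April 2027; April 21, 2027 is inside that window, so Ishvik is at UTC+12:00.
18:28 Ishvik − 12h = 06:28 UTC.
1 October 2026 is a Thursday, so Saturdays fall on 3, 10, 17, 24, 31; the last is October 31.
1 April 2027 is a Thursday, so Sundays fall on 4, 11, 18, 25; the last is April 25.
At the standard offset (UTC−12:00), 06:28 UTC − 12h = 18:28 Orur Administrative Region standard time (rolling into the previous day, 20 April 2027).
Daylight saving runs 31 October 2026 – 25 April 2027; the standard-time date in Orur Administrative Region, April 20, 2027, is inside that window, so Orur Administrative Region is at UTC−11:00.
06:28 UTC − 11h = 19:28 Orur Administrative Region (rolling into the previous day, 20 April 2027).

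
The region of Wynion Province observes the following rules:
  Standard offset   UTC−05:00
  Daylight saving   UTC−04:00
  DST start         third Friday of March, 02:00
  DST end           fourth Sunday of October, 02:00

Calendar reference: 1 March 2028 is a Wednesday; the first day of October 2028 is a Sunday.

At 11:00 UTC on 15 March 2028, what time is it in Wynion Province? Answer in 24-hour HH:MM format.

1 March 2028 is a Wednesday, so the first Friday is March 3 and the third is March 17.
1 October 2028 is a Sunday, so the first Sunday is October 1 and the fourth is October 22.
At the standard offset (UTC−05:00), 11:00 UTC − 5h = 06:00 Wynion Province standard time.
The standard-time date in Wynion Province, 15 March 2028, does not fall between 17 March and 22 October, so daylight saving is not in effect and Wynion Province is at UTC−05:00.
11:00 UTC − 5h = 06:00 local.

06:00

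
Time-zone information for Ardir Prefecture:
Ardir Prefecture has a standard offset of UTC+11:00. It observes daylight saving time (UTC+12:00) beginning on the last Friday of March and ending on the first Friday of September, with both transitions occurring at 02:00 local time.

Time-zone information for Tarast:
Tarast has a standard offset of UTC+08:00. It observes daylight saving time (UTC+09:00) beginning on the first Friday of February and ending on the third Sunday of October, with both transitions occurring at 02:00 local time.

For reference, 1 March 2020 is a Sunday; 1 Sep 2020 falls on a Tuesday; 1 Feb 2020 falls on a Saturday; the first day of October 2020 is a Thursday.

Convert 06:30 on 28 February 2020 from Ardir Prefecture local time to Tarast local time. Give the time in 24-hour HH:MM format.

04:30

1 March 2020 is a Sunday, so Fridays fall on 6, 13, 20, 27; the last is March 27.
1 September 2020 is a Tuesday, so the first Friday is September 4.
28 February 2020 does not fall between 27 March and 4 September, so daylight saving is not in effect and Ardir Prefecture is at UTC+11:00.
06:30 Ardir Prefecture − 11h = 19:30 UTC (rolling into the previous day, 27 February 2020).
1 February 2020 is a Saturday, so the first Friday is February 7.
1 October 2020 is a Thursday, so the first Sunday is October 4 and the third is October 18.
At the standard offset (UTC+08:00), 19:30 UTC + 8h = 03:30 Tarast standard time (rolling into the next day, 28 February 2020).
Daylight saving runs 7 February – 18 October; the standard-time date in Tarast, 28 February 2020, is inside that window, so Tarast is at UTC+09:00.
19:30 UTC + 9h = 04:30 Tarast (rolling into the next day, 28 February 2020).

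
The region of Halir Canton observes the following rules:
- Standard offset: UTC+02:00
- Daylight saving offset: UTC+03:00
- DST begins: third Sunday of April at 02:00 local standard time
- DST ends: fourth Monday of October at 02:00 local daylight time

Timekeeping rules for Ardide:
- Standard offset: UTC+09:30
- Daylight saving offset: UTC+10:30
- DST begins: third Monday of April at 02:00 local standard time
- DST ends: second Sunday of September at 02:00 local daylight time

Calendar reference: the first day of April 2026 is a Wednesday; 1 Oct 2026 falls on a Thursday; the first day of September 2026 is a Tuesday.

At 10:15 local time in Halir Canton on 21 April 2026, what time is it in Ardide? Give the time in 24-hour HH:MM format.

1 April 2026 is a Wednesday, so the first Sunday is April 5 and the third is April 19.
1 October 2026 is a Thursday, so the first Monday is October 5 and the fourth is October 26.
21 April 2026 falls between 19 April and 26 October, so daylight saving is in effect and Halir Canton is at UTC+03:00.
10:15 Halir Canton − 3h = 07:15 UTC.
1 April 2026 is a Wednesday, so the first Monday is April 6 and the third is April 20.
1 September 2026 is a Tuesday, so the first Sunday is September 6 and the second is September 13.
At the standard offset (UTC+09:30), 07:15 UTC + 9h30m = 16:45 Ardide standard time.
The standard-time date in Ardide, 21 April 2026, lies within the daylight-saving period (20 April – 13 September), so Ardide is on daylight time, UTC+10:30.
07:15 UTC + 10h30m = 17:45 Ardide.

17:45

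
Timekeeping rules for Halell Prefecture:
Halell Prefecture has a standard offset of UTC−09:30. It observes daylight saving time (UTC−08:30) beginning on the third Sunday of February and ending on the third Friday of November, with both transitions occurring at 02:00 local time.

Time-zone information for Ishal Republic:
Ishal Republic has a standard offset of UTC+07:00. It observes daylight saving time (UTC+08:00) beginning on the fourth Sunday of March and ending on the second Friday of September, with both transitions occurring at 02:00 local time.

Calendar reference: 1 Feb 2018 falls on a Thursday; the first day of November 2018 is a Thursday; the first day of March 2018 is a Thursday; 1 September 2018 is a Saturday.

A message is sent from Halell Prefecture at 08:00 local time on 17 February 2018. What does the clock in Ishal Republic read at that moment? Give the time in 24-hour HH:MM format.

1 February 2018 is a Thursday, so the first Sunday is February 4 and the third is February 18.
1 November 2018 is a Thursday, so the first Friday is November 2 and the third is November 16.
17 February 2018 does not fall between 18 February and 16 November, so daylight saving is not in effect and Halell Prefecture is at UTC−09:30.
08:00 Halell Prefecture + 9h30m = 17:30 UTC.
1 March 2018 is a Thursday, so the first Sunday is March 4 and the fourth is March 25.
1 September 2018 is a Saturday, so the first Friday is September 7 and the second is September 14.
At the standard offset (UTC+07:00), 17:30 UTC + 7h = 00:30 Ishal Republic standard time (rolling into the next day, 18 February 2018).
The standard-time date in Ishal Republic, 18 February 2018, does not fall between 25 March and 14 September, so daylight saving is not in effect and Ishal Republic is at UTC+07:00.
17:30 UTC + 7h = 00:30 Ishal Republic (rolling into the next day, 18 February 2018).

00:30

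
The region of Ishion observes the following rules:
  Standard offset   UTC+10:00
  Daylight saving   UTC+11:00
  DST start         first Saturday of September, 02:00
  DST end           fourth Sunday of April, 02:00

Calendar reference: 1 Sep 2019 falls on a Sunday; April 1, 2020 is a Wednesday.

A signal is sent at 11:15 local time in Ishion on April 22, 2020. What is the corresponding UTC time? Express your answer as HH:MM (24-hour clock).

00:15

1 September 2019 is a Sunday, so the first Saturday is September 7.
1 April 2020 is a Wednesday, so the first Sunday is April 5 and the fourth is April 26.
April 22, 2020 falls between 7 September 2019 and 26 April 2020, so daylight saving is in effect and Ishion is at UTC+11:00.
11:15 local − 11h = 00:15 UTC.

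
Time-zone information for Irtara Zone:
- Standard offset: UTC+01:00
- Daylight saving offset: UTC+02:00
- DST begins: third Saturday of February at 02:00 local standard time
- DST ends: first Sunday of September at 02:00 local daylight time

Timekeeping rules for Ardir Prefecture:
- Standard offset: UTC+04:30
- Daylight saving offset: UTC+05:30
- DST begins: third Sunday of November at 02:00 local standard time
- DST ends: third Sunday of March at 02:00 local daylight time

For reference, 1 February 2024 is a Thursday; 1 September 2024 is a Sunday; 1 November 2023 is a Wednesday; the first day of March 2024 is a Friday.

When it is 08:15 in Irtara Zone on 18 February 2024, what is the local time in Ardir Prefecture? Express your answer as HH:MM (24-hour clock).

1 February 2024 is a Thursday, so the first Saturday is February 3 and the third is February 17.
1 September 2024 is a Sunday, so the first Sunday is September 1.
Daylight saving runs 17 February – 1 September; 18 February 2024 is inside that window, so Irtara Zone is at UTC+02:00.
08:15 Irtara Zone − 2h = 06:15 UTC.
1 November 2023 is a Wednesday, so the first Sunday is November 5 and the third is November 19.
1 March 2024 is a Friday, so the first Sunday is March 3 and the third is March 17.
At the standard offset (UTC+04:30), 06:15 UTC + 4h30m = 10:45 Ardir Prefecture standard time.
Daylight saving runs 19 November 2023 – 17 March 2024; the standard-time date in Ardir Prefecture, 18 February 2024, is inside that window, so Ardir Prefecture is at UTC+05:30.
06:15 UTC + 5h30m = 11:45 Ardir Prefecture.

11:45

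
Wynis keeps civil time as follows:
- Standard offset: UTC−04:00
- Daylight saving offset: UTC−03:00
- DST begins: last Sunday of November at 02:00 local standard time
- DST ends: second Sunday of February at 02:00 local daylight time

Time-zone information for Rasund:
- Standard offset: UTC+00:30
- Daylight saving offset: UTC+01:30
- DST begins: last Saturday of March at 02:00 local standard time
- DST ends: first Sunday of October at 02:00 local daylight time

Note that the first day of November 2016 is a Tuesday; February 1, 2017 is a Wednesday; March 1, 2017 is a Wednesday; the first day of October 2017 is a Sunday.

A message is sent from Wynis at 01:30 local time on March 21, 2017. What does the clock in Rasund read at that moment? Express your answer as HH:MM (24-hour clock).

06:00

1 November 2016 is a Tuesday, so Sundays fall on 6, 13, 20, 27; the last is November 27.
1 February 2017 is a Wednesday, so the first Sunday is February 5 and the second is February 12.
Daylight saving runs 27 November 2016 – 12 February 2017; March 21, 2017 is outside that window, so Wynis is on standard time at UTC−04:00.
01:30 Wynis + 4h = 05:30 UTC.
1 March 2017 is a Wednesday, so Saturdays fall on 4, 11, 18, 25; the last is March 25.
1 October 2017 is a Sunday, so the first Sunday is October 1.
At the standard offset (UTC+00:30), 05:30 UTC + 0h30m = 06:00 Rasund standard time.
Daylight saving runs 25 March – 1 October; the standard-time date in Rasund, March 21, 2017, is outside that window, so Rasund is on standard time at UTC+00:30.
05:30 UTC + 0h30m = 06:00 Rasund.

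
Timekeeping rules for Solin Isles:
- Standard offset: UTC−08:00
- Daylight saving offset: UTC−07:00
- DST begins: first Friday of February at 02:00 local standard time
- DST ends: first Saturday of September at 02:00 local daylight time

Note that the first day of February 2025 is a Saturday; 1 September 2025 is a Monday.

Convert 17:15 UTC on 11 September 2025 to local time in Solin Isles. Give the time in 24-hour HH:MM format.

1 February 2025 is a Saturday, so the first Friday is February 7.
1 September 2025 is a Monday, so the first Saturday is September 6.
At the standard offset (UTC−08:00), 17:15 UTC − 8h = 09:15 Solin Isles standard time.
The standard-time date in Solin Isles, 11 September 2025, is outside the daylight-saving period (7 February – 6 September), so Solin Isles is on standard time, UTC−08:00.
17:15 UTC − 8h = 09:15 local.

09:15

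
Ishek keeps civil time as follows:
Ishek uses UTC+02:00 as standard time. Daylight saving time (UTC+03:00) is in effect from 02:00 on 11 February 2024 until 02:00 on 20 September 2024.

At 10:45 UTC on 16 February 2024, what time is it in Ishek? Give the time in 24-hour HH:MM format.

13:45

At the standard offset (UTC+02:00), 10:45 UTC + 2h = 12:45 Ishek standard time.
The standard-time date in Ishek, 16 February 2024, falls between 11 February and 20 September, so daylight saving is in effect and Ishek is at UTC+03:00.
10:45 UTC + 3h = 13:45 local.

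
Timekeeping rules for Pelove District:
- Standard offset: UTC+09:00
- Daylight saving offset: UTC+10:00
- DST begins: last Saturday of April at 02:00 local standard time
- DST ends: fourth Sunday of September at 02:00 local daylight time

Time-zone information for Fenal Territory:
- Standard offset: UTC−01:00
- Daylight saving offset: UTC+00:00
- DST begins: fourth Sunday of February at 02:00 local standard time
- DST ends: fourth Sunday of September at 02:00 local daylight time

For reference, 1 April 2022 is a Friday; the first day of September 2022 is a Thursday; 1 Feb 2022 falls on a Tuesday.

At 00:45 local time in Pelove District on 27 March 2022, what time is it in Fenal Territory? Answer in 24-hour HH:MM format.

1 April 2022 is a Friday, so Saturdays fall on 2, 9, 16, 23, 30; the last is April 30.
1 September 2022 is a Thursday, so the first Sunday is September 4 and the fourth is September 25.
Daylight saving runs 30 April – 25 September; 27 March 2022 is outside that window, so Pelove District is on standard time at UTC+09:00.
00:45 Pelove District − 9h = 15:45 UTC (rolling into the previous day, 26 March 2022).
1 February 2022 is a Tuesday, so the first Sunday is February 6 and the fourth is February 27.
1 September 2022 is a Thursday, so the first Sunday is September 4 and the fourth is September 25.
At the standard offset (UTC−01:00), 15:45 UTC − 1h = 14:45 Fenal Territory standard time.
The standard-time date in Fenal Territory, 26 March 2022, falls between 27 February and 25 September, so daylight saving is in effect and Fenal Territory is at UTC+00:00.
15:45 UTC + 0h = 15:45 Fenal Territory.

15:45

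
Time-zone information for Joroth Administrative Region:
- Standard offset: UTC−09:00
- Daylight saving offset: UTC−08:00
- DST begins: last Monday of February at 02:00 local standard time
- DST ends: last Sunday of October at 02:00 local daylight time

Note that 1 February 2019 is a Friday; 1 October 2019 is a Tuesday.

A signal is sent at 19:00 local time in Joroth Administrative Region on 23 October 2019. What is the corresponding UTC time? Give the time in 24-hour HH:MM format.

03:00

1 February 2019 is a Friday, so Mondays fall on 4, 11, 18, 25; the last is February 25.
1 October 2019 is a Tuesday, so Sundays fall on 6, 13, 20, 27; the last is October 27.
Daylight saving runs 25 February – 27 October; 23 October 2019 is inside that window, so Joroth Administrative Region is at UTC−08:00.
19:00 local + 8h = 03:00 UTC (rolling into the next day, 24 October 2019).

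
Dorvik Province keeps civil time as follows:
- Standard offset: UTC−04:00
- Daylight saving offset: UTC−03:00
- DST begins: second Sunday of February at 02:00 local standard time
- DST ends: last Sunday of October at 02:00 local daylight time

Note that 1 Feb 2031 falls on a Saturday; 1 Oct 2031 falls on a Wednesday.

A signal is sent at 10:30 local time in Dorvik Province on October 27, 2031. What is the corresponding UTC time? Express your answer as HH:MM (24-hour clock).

1 February 2031 is a Saturday, so the first Sunday is February 2 and the second is February 9.
1 October 2031 is a Wednesday, so Sundays fall on 5, 12, 19, 26; the last is October 26.
October 27, 2031 is outside the daylight-saving period (9 February – 26 October), so Dorvik Province is on standard time, UTC−04:00.
10:30 local + 4h = 14:30 UTC.

14:30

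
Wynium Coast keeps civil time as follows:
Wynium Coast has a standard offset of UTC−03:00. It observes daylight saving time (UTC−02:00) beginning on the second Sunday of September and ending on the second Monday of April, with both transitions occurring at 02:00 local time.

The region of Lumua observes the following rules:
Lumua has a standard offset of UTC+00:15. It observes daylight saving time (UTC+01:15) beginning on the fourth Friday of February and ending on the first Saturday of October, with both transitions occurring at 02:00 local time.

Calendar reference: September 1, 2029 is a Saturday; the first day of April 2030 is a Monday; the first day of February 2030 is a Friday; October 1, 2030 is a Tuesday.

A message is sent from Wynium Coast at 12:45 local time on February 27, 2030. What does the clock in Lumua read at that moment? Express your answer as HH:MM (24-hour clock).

1 September 2029 is a Saturday, so the first Sunday is September 2 and the second is September 9.
1 April 2030 is a Monday, so the first Monday is April 1 and the second is April 8.
February 27, 2030 lies within the daylight-saving period (9 September 2029 – 8 April 2030), so Wynium Coast is on daylight time, UTC−02:00.
12:45 Wynium Coast + 2h = 14:45 UTC.
1 February 2030 is a Friday, so the first Friday is February 1 and the fourth is February 22.
1 October 2030 is a Tuesday, so the first Saturday is October 5.
At the standard offset (UTC+00:15), 14:45 UTC + 0h15m = 15:00 Lumua standard time.
The standard-time date in Lumua, February 27, 2030, falls between 22 February and 5 October, so daylight saving is in effect and Lumua is at UTC+01:15.
14:45 UTC + 1h15m = 16:00 Lumua.

16:00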